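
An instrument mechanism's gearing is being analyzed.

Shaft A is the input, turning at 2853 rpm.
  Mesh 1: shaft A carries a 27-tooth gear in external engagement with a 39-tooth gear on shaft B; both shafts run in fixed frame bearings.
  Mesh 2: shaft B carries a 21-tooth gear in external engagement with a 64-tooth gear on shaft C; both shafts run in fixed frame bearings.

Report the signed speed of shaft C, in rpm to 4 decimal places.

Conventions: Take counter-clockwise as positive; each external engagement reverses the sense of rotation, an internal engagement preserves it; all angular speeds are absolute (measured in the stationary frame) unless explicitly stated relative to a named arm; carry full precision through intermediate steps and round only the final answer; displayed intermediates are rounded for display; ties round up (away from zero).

recognized (3 fixed axles, 2 meshes): fixed-axis compound train
mesh 1 [27T→39T]: ω = 2853.0000×27/39 = 1975.1538 rpm, sense flips to −
mesh 2 [21T→64T]: ω = 1975.1538×21/64 = 648.0974 rpm, sense flips to +
signed output speed = +648.0974 rpm

+648.0974 rpm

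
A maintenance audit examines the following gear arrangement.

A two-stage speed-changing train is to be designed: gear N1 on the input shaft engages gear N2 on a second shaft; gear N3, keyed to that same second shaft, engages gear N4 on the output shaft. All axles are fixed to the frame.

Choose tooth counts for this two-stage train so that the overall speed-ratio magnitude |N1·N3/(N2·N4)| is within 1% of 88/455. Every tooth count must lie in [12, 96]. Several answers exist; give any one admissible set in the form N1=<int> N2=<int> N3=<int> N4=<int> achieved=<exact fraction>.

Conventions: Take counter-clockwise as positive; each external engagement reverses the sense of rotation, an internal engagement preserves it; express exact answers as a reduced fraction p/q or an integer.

N1=12 N2=15 N3=22 N4=91 achieved=88/455

topology: fixed-axis compound train — 2 stages, target 88/455
target = 88/455 in lowest terms: an exact hit needs N1·N3 = k·88 and N2·N4 = k·455 for one integer k, every count in [12, 96]; additionally prefer no 1:1 stage (N1 ≠ N2, N3 ≠ N4)
k = 1…2: no 1:1-free in-range split of k·88 and k·455 into factor pairs; take k = 3
k = 3: N1·N3 = 264 = 12·22, N2·N4 = 1365 = 15·91
achieved = 12·22/(15·91) = 88/455; |achieved − target| = 0 ≤ 22/11375 ✓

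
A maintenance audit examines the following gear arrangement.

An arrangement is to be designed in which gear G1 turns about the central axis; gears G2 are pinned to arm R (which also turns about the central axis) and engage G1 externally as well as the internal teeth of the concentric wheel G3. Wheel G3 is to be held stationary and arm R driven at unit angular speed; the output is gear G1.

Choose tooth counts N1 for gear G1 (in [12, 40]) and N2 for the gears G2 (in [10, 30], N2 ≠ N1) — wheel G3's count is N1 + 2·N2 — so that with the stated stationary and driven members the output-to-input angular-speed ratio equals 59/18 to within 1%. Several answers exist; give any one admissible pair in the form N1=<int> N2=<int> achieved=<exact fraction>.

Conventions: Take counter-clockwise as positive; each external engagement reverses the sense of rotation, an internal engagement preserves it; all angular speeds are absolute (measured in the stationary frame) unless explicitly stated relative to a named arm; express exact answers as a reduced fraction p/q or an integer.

design class (target 59/18): planetary set
Willis with ω_ring = 0: ω_sun/ω_arm = (N1+N3)/N1; set equal to 59/18  ⇒  N3/N1 = 59/18 − 1 = 41/18
N3 = N1 + 2·N2  ⇒  N2/N1 = (N3/N1 − 1)/2 = (41/18 − 1)/2 = 23/36
smallest multiple with N1 ≥ 12 and N2 ≥ 10: k = 1  ⇒  N1 = 1·36 = 36, N2 = 1·23 = 23 (N1 ≤ 40, N2 ≤ 30, N2 ≠ N1 ✓), N3 = 36 + 2·23 = 82
check: (N1+N3)/N1 with N1 = 36, N3 = 82 gives 59/18; |achieved − target| = 0 ≤ 59/1800 ✓

N1=36 N2=23 achieved=59/18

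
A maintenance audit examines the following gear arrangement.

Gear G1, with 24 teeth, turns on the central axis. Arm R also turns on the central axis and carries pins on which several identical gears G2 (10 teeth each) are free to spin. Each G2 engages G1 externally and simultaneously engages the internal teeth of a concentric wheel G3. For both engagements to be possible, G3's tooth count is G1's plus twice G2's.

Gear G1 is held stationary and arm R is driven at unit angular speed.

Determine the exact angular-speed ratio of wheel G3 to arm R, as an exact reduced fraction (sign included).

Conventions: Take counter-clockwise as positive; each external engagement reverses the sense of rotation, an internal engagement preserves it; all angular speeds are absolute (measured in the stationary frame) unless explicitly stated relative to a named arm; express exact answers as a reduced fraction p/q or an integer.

topology: planetary set — G1 24T / G2 10T / G3 44T, arm = carrier (Willis)
ring teeth: 24 + 2·10 = 44
24(ω_sun−ω_arm) = −44(ω_ring−ω_arm),  ω_sun = 0, ω_arm = 1
ω_ring = 1 − (24/44)(0−1) = 17/11
ω_out/ω_in = 17/11

17/11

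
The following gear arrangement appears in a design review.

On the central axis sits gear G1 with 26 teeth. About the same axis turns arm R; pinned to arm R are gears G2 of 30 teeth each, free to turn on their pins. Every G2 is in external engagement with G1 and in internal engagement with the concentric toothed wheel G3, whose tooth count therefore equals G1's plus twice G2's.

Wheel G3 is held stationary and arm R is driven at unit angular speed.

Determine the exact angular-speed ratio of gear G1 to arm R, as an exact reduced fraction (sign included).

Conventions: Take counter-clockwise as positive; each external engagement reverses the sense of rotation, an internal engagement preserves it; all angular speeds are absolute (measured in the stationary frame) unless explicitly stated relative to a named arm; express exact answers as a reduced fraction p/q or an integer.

56/13

topology: planetary set — G1 26T / G2 30T / G3 86T, arm = carrier (Willis)
ring teeth: 26 + 2·30 = 86
26(ω_sun−ω_arm) = −86(ω_ring−ω_arm),  ω_ring = 0, ω_arm = 1
ω_sun = 1 − (86/26)(0−1) = 56/13
ω_out/ω_in = 56/13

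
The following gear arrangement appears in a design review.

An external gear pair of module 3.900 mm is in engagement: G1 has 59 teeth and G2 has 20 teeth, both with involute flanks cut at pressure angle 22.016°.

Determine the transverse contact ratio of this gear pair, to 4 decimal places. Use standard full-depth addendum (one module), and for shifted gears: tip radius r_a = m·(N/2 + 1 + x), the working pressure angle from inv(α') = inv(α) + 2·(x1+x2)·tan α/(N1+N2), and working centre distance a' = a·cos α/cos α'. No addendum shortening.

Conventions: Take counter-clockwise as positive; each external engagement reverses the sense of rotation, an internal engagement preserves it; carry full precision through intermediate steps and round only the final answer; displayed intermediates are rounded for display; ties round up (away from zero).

class = single-mesh tooth geometry [involute pair 59T × 20T, m = 3.900]
base radii: r_b1 = 106.660463, r_b2 = 36.156089
tip radii: r_a1 = 118.950000, r_a2 = 42.900000
no profile shift: α' = α, a' = a
action lengths: √(r_a1²−r_b1²) = 52.655941, √(r_a2²−r_b2²) = 23.089981
base pitch p_b = π·m·cos α = 11.358770
CR = (52.655941 + 23.089981 − 154.050000·sin 22.01600°)/11.358770 = 1.584493
contact ratio ≈ 1.5845

1.5845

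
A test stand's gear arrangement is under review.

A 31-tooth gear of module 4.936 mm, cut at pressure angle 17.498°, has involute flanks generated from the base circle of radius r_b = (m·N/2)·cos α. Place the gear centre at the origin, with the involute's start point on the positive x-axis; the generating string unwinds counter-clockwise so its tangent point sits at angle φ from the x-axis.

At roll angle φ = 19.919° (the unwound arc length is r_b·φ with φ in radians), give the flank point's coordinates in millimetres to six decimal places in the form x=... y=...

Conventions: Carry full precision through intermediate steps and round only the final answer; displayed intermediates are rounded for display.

x=77.244952 y=1.009686

class = single-mesh tooth geometry [base-circle involute, m = 4.936, 31T]
pitch radius r_p = m·N/2 = 4.936·31/2 = 76.508000
base radius r_b = r_p·cos α = 76.508000·cos 17.498° = 72.967779
roll angle φ = 19.919° = 0.34765213 rad
x = r_b·(cos φ + φ·sin φ) = 77.244952
y = r_b·(sin φ − φ·cos φ) = 1.009686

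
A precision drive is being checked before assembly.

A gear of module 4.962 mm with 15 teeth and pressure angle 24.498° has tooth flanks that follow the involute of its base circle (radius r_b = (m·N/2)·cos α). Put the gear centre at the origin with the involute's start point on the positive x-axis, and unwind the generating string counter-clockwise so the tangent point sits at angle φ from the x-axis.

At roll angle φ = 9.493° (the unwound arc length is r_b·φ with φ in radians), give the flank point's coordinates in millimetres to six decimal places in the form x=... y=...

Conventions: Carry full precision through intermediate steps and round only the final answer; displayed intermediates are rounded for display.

x=34.326377 y=0.051201

single-mesh involute tooth geometry (15T wheel at module 4.962)
pitch radius r_p = m·N/2 = 4.962·15/2 = 37.215000
base radius r_b = r_p·cos α = 37.215000·cos 24.498° = 33.864747
roll angle φ = 9.493° = 0.16568411 rad
x = r_b·(cos φ + φ·sin φ) = 34.326377
y = r_b·(sin φ − φ·cos φ) = 0.051201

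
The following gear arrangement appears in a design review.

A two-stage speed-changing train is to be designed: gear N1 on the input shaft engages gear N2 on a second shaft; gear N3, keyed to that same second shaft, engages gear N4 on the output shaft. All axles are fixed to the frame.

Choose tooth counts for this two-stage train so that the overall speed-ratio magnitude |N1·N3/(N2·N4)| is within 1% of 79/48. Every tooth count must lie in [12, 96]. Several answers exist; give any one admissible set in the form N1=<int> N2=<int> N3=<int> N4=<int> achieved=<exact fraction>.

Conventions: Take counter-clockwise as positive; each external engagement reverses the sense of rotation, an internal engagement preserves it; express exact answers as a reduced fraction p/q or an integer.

class = fixed-axis compound train [2-stage, 79/48 wanted]
target = 79/48 in lowest terms: an exact hit needs N1·N3 = k·79 and N2·N4 = k·48 for one integer k, every count in [12, 96]; additionally prefer no 1:1 stage (N1 ≠ N2, N3 ≠ N4)
k = 1…11: no 1:1-free in-range split of k·79 and k·48 into factor pairs; take k = 12
k = 12: N1·N3 = 948 = 12·79, N2·N4 = 576 = 48·12
achieved = 12·79/(48·12) = 79/48; |achieved − target| = 0 ≤ 79/4800 ✓

N1=12 N2=48 N3=79 N4=12 achieved=79/48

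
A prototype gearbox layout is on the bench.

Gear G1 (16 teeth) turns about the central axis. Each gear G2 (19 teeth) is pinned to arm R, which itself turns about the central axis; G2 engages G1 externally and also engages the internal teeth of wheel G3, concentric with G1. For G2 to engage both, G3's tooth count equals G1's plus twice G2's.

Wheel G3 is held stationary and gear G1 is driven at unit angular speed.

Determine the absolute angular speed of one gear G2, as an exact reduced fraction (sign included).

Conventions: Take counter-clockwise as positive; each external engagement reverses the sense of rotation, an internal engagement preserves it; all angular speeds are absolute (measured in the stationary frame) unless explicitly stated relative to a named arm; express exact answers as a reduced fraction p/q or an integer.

-8/19

topology: planetary set — G1 16T / G2 19T / G3 54T, arm = carrier (Willis)
ring teeth: 16 + 2·19 = 54
16(ω_sun−ω_arm) = −54(ω_ring−ω_arm),  ω_ring = 0, ω_sun = 1
16(1−ω_arm) = −54(0−ω_arm)  ⇒  70·ω_arm = 16  ⇒  ω_arm = 8/35
sun–planet mesh: 16·(1−8/35) = −19·(ω_p−ω_arm)  ⇒  ω_p−ω_arm = -432/665
ω_p = 8/35 − 432/665 = -8/19
exact speed ratio = -8/19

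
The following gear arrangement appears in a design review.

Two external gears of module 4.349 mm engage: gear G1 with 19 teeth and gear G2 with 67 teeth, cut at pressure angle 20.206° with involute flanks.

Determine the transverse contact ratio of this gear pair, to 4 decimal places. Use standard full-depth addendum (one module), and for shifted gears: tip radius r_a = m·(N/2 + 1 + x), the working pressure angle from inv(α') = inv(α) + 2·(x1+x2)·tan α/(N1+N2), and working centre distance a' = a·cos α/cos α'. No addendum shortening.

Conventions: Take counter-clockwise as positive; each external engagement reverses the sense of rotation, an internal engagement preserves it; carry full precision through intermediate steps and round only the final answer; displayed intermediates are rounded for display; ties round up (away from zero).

recognized (one external pair, fixed centres): single-mesh tooth geometry, m = 4.349, N1 = 19, N2 = 67
base radii: r_b1 = 38.772814, r_b2 = 136.725187
tip radii: r_a1 = 45.664500, r_a2 = 150.040500
no profile shift: α' = α, a' = a
action lengths: √(r_a1²−r_b1²) = 24.122923, √(r_a2²−r_b2²) = 61.793000
base pitch p_b = π·m·cos α = 12.821936
CR = (24.122923 + 61.793000 − 187.007000·sin 20.20600°)/12.821936 = 1.663116
contact ratio ≈ 1.6631

1.6631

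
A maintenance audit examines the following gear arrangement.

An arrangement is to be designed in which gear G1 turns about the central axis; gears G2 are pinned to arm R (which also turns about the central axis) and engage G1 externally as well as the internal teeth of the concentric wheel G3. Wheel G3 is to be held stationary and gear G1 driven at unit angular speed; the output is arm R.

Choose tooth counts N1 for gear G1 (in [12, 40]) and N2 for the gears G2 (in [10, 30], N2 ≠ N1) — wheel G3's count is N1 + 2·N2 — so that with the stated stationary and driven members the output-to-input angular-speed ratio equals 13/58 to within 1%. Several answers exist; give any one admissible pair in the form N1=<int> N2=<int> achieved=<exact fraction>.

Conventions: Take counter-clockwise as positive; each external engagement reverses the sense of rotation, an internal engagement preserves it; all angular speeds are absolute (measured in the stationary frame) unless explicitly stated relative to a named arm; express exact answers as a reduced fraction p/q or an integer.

N1=13 N2=16 achieved=13/58

topology: planetary set — design target 13/58, arm = carrier (Willis)
Willis with ω_ring = 0: ω_arm/ω_sun = N1/(N1+N3); set equal to 13/58  ⇒  N3/N1 = 1/(13/58) − 1 = 45/13
N3 = N1 + 2·N2  ⇒  N2/N1 = (N3/N1 − 1)/2 = (45/13 − 1)/2 = 16/13
smallest multiple with N1 ≥ 12 and N2 ≥ 10: k = 1  ⇒  N1 = 1·13 = 13, N2 = 1·16 = 16 (N1 ≤ 40, N2 ≤ 30, N2 ≠ N1 ✓), N3 = 13 + 2·16 = 45
check: N1/(N1+N3) with N1 = 13, N3 = 45 gives 13/58; |achieved − target| = 0 ≤ 13/5800 ✓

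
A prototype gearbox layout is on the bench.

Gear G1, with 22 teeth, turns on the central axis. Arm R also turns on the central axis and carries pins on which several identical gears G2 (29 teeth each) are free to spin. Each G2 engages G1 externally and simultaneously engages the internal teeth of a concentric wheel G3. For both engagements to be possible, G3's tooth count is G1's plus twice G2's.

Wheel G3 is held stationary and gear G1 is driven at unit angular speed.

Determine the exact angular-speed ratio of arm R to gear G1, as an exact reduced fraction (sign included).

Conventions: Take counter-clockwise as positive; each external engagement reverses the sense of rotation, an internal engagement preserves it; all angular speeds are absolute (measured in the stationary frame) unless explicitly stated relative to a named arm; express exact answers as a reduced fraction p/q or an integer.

11/51

class = planetary set [G3 = 22+2·29 = 80; Willis about the carrier]
ring teeth: 22 + 2·29 = 80
22(ω_sun−ω_arm) = −80(ω_ring−ω_arm),  ω_ring = 0, ω_sun = 1
22(1−ω_arm) = −80(0−ω_arm)  ⇒  102·ω_arm = 22  ⇒  ω_arm = 11/51
ω_out/ω_in = 11/51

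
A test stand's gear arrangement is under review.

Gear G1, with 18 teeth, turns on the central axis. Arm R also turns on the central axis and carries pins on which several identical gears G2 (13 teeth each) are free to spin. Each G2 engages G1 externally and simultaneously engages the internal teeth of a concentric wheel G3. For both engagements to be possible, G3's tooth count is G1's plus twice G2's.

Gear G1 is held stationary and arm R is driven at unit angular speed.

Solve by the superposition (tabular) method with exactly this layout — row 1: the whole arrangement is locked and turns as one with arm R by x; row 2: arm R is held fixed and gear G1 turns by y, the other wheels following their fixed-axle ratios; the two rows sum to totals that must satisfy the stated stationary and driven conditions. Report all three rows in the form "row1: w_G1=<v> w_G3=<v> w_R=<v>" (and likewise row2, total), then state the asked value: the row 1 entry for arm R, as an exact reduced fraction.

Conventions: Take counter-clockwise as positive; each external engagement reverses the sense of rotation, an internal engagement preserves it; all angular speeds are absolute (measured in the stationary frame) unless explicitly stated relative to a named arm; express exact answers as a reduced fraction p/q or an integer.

row1: w_G1=1 w_G3=1 w_R=1
row2: w_G1=-1 w_G3=9/22 w_R=0
total: w_G1=0 w_G3=31/22 w_R=1
asked value: 1

class = planetary set [G3 = 18+2·13 = 44; Willis about the carrier]
row 1 — lock + rotate with arm: ω_sun = ω_ring = ω_arm = x
row 2 (arm held, sun turns y): ω_ring = −(18/44)·y, ω_arm = 0
boundary: total ω_sun = x + y = 0 and total ω_arm = x = 1  ⇒  y = -1, x = 1
row 2 ring = −(18/44)·(-1) = 9/22
totals (row 1 + row 2): sun 1 + (-1) = 0, ring 1 + 9/22 = 31/22, arm 1 + 0 = 1
asked cell (row1, arm) = 1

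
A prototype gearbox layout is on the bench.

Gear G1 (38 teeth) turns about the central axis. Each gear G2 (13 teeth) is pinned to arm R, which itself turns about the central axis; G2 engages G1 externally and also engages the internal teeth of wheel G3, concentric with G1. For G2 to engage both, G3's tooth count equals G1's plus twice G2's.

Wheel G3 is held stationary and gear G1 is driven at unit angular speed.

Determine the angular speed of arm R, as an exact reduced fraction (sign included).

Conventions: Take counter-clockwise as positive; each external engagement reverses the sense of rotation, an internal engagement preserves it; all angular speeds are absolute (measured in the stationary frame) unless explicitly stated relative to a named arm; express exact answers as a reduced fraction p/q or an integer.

class = planetary set [G3 = 38+2·13 = 64; Willis about the carrier]
ring teeth: 38 + 2·13 = 64
38(ω_sun−ω_arm) = −64(ω_ring−ω_arm),  ω_ring = 0, ω_sun = 1
38(1−ω_arm) = −64(0−ω_arm)  ⇒  102·ω_arm = 38  ⇒  ω_arm = 19/51
exact speed ratio = 19/51

19/51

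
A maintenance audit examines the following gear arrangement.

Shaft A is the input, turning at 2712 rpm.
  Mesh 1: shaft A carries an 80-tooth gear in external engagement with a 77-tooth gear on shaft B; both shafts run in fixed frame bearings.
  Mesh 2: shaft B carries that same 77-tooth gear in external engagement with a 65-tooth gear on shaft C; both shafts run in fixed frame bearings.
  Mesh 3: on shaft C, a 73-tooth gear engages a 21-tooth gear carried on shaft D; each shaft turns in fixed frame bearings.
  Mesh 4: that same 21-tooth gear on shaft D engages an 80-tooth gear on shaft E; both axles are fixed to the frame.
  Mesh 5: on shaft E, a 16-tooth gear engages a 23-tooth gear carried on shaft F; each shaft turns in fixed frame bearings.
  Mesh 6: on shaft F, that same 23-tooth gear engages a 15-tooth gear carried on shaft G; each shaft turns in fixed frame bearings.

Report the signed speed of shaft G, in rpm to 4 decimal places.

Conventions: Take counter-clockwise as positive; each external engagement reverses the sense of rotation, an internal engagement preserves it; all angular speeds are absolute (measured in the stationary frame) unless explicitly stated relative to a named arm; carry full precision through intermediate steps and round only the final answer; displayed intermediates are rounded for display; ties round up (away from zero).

+3248.8369 rpm

topology: fixed-axis compound train — 6 meshes, A→G
mesh 1 [80T→77T]: ω = 2712.0000×80/77 = 2817.6623 rpm, sense flips to −
mesh 2 [77T→65T]: ω = 2817.6623×77/65 = 3337.8462 rpm, sense flips to +
mesh 3 [73T→21T]: ω = 3337.8462×73/21 = 11602.9890 rpm, sense flips to −
mesh 4 [21T→80T]: ω = 11602.9890×21/80 = 3045.7846 rpm, sense flips to +
mesh 5 [16T→23T]: ω = 3045.7846×16/23 = 2118.8067 rpm, sense flips to −
mesh 6 [23T→15T]: ω = 2118.8067×23/15 = 3248.8369 rpm, sense flips to +
signed output speed = +3248.8369 rpm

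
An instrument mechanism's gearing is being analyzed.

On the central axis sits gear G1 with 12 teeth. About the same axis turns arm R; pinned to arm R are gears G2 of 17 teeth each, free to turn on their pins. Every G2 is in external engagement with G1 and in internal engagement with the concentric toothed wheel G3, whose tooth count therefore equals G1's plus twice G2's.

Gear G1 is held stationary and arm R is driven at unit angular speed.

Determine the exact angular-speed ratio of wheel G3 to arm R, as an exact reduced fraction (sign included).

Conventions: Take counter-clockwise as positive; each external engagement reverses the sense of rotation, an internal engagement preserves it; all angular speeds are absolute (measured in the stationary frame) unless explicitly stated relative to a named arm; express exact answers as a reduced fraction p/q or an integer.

29/23

class = planetary set [G3 = 12+2·17 = 46; Willis about the carrier]
ring teeth: 12 + 2·17 = 46
12(ω_sun−ω_arm) = −46(ω_ring−ω_arm),  ω_sun = 0, ω_arm = 1
ω_ring = 1 − (12/46)(0−1) = 29/23
ω_out/ω_in = 29/23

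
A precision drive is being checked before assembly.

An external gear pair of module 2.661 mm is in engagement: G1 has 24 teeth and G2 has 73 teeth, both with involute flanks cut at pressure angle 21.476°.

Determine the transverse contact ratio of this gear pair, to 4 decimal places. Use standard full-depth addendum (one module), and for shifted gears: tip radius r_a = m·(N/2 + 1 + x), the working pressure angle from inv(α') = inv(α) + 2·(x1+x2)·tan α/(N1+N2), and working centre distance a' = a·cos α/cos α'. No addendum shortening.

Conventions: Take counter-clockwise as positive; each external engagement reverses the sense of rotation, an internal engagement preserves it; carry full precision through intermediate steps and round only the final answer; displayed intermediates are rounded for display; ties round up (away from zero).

single-mesh involute tooth geometry (24T engaging 73T at module 2.661)
base radii: r_b1 = 29.714993, r_b2 = 90.383105
tip radii: r_a1 = 34.593000, r_a2 = 99.787500
no profile shift: α' = α, a' = a
action lengths: √(r_a1²−r_b1²) = 17.711432, √(r_a2²−r_b2²) = 42.289946
base pitch p_b = π·m·cos α = 7.779367
CR = (17.711432 + 42.289946 − 129.058500·sin 21.47600°)/7.779367 = 1.639154
contact ratio ≈ 1.6392

1.6392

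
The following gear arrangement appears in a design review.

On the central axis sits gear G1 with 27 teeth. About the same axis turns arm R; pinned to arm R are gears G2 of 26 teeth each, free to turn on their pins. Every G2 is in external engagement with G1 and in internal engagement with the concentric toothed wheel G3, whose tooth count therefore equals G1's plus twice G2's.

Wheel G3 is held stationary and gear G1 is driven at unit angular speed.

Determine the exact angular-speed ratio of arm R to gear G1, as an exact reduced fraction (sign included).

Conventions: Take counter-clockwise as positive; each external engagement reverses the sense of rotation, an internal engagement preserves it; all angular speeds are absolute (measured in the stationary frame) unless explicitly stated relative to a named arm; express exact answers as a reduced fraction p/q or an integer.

27/106

class = planetary set [G3 = 27+2·26 = 79; Willis about the carrier]
ring teeth: 27 + 2·26 = 79
27(ω_sun−ω_arm) = −79(ω_ring−ω_arm),  ω_ring = 0, ω_sun = 1
27(1−ω_arm) = −79(0−ω_arm)  ⇒  106·ω_arm = 27  ⇒  ω_arm = 27/106
ω_out/ω_in = 27/106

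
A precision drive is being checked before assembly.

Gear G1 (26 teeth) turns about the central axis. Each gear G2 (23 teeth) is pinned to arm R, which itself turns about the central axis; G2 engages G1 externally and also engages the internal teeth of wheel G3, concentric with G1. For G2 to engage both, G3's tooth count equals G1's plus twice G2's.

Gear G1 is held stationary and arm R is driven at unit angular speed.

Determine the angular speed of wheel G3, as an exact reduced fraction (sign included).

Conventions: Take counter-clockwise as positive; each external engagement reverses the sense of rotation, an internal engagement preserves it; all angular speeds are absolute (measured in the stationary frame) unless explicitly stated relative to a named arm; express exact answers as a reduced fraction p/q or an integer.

49/36

planetary set (26T centre, 23T on arm, 72T internal) — Willis relation
ring teeth: 26 + 2·23 = 72
26(ω_sun−ω_arm) = −72(ω_ring−ω_arm),  ω_sun = 0, ω_arm = 1
ω_ring = 1 − (26/72)(0−1) = 49/36
exact speed ratio = 49/36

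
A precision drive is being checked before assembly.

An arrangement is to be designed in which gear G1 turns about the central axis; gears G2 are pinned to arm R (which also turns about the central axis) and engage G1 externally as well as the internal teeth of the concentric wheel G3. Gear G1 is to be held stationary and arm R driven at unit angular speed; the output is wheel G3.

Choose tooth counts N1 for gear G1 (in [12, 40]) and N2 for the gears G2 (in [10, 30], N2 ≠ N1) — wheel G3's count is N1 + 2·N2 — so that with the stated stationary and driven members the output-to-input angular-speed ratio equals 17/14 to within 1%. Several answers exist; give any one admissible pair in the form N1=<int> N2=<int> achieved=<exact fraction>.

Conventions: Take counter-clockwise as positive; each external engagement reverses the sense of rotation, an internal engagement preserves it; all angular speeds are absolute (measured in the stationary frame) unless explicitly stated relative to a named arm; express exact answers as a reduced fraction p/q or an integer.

design class (target 17/14): planetary set
Willis with ω_sun = 0: ω_ring/ω_arm = (N1+N3)/N3; set equal to 17/14  ⇒  N3/N1 = 1/(17/14 − 1) = 14/3
N3 = N1 + 2·N2  ⇒  N2/N1 = (N3/N1 − 1)/2 = (14/3 − 1)/2 = 11/6
smallest multiple with N1 ≥ 12 and N2 ≥ 10: k = 2  ⇒  N1 = 2·6 = 12, N2 = 2·11 = 22 (N1 ≤ 40, N2 ≤ 30, N2 ≠ N1 ✓), N3 = 12 + 2·22 = 56
check: (N1+N3)/N3 with N1 = 12, N3 = 56 gives 17/14; |achieved − target| = 0 ≤ 17/1400 ✓

N1=12 N2=22 achieved=17/14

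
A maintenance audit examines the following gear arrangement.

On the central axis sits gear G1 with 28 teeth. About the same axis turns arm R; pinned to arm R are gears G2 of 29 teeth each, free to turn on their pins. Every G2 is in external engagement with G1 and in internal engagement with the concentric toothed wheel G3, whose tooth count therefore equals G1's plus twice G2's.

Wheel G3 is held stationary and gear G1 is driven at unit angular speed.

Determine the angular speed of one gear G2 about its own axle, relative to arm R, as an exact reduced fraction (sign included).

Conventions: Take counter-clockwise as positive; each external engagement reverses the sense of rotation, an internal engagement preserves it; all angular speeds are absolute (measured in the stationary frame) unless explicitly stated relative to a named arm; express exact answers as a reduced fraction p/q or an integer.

-1204/1653

recognized (axles ride arm R): planetary set, 28/29/86 teeth
ring teeth: 28 + 2·29 = 86
28(ω_sun−ω_arm) = −86(ω_ring−ω_arm),  ω_ring = 0, ω_sun = 1
28(1−ω_arm) = −86(0−ω_arm)  ⇒  114·ω_arm = 28  ⇒  ω_arm = 14/57
sun–planet mesh: 28·(1−14/57) = −29·(ω_p−ω_arm)  ⇒  ω_p−ω_arm = -1204/1653
exact speed ratio = -1204/1653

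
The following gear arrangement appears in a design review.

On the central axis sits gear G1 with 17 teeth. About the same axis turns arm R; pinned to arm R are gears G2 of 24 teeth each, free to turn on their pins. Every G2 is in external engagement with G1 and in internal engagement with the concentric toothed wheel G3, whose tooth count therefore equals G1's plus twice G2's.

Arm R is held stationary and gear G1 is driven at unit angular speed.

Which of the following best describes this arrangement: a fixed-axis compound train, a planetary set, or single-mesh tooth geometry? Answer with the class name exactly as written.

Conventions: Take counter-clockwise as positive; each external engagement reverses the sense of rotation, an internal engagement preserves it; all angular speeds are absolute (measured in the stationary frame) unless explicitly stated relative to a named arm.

planetary set

recognized (axles ride arm R): planetary set, 17/24/65 teeth
classification: planetary set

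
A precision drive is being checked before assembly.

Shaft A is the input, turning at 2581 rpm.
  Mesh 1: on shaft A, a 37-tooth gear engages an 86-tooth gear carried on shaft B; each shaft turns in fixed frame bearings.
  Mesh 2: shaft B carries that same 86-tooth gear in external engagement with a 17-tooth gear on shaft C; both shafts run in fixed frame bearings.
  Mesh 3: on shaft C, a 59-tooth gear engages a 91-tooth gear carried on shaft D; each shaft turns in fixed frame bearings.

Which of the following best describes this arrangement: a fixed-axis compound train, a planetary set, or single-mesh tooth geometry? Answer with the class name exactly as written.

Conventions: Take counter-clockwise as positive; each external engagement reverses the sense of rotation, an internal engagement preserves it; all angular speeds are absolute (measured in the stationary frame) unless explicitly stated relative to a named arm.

fixed-axis compound train

class = fixed-axis compound train [3 meshes; 3 ratios multiply, 3 sense flips]
classification: fixed-axis compound train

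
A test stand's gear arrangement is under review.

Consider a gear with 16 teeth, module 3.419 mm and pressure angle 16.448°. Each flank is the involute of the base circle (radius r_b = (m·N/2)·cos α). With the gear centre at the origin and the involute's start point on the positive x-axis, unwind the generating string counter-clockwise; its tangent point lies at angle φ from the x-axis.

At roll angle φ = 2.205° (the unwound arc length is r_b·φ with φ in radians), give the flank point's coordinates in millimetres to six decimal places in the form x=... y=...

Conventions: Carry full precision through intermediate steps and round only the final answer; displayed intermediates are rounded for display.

topology: single-mesh involute geometry — m = 3.419, N = 16
pitch radius r_p = m·N/2 = 3.419·16/2 = 27.352000
base radius r_b = r_p·cos α = 27.352000·cos 16.448° = 26.232677
roll angle φ = 2.205° = 0.03848451 rad
x = r_b·(cos φ + φ·sin φ) = 26.252096
y = r_b·(sin φ − φ·cos φ) = 0.000498

x=26.252096 y=0.000498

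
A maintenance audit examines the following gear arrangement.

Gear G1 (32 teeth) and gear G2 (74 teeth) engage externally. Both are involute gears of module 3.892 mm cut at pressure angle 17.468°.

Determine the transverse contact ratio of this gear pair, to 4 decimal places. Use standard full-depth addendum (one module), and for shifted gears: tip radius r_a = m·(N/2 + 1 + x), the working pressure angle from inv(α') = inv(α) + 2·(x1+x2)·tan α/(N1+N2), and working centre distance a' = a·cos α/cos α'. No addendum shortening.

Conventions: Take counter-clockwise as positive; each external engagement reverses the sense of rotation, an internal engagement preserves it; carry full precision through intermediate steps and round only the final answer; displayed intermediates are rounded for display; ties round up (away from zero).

topology: single-mesh involute geometry — m = 3.892, 32T/74T pair
base radii: r_b1 = 59.400311, r_b2 = 137.363219
tip radii: r_a1 = 66.164000, r_a2 = 147.896000
no profile shift: α' = α, a' = a
action lengths: √(r_a1²−r_b1²) = 29.142374, √(r_a2²−r_b2²) = 54.813984
base pitch p_b = π·m·cos α = 11.663224
CR = (29.142374 + 54.813984 − 206.276000·sin 17.46800°)/11.663224 = 1.889516
contact ratio ≈ 1.8895

1.8895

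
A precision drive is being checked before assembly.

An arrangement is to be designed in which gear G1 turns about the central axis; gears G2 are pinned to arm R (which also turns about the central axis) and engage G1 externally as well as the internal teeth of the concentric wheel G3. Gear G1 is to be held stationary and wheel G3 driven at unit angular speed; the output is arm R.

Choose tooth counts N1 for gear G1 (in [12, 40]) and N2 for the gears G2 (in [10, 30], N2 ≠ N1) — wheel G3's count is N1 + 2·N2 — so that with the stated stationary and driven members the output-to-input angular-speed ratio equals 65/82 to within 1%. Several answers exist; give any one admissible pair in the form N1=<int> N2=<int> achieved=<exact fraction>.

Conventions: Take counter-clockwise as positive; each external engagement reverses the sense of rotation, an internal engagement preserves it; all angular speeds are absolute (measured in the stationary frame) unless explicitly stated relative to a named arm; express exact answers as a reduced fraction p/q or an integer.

planetary set to be sized for 65/82 (Willis relation)
Willis with ω_sun = 0: ω_arm/ω_ring = N3/(N1+N3); set equal to 65/82  ⇒  N3/N1 = (65/82)/(1 − 65/82) = 65/17
N3 = N1 + 2·N2  ⇒  N2/N1 = (N3/N1 − 1)/2 = (65/17 − 1)/2 = 24/17
smallest multiple with N1 ≥ 12 and N2 ≥ 10: k = 1  ⇒  N1 = 1·17 = 17, N2 = 1·24 = 24 (N1 ≤ 40, N2 ≤ 30, N2 ≠ N1 ✓), N3 = 17 + 2·24 = 65
check: N3/(N1+N3) with N1 = 17, N3 = 65 gives 65/82; |achieved − target| = 0 ≤ 13/1640 ✓

N1=17 N2=24 achieved=65/82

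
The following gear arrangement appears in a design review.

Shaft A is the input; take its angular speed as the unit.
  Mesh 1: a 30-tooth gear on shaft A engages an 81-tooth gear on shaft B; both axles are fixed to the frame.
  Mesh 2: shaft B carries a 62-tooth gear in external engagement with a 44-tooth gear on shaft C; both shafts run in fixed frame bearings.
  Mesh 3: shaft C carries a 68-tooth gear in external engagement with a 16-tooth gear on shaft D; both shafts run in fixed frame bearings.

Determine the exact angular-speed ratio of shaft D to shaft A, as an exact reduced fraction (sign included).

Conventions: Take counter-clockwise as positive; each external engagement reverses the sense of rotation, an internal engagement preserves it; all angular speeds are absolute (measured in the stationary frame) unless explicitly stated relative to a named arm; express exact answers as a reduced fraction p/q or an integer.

class = fixed-axis compound train [3 meshes; 3 ratios multiply, 3 sense flips]
mesh 1 [30T→81T]: running ratio 10/27, sense −
mesh 2 [62T→44T]: running ratio 155/297, sense +
mesh 3 [68T→16T]: running ratio 2635/1188, sense −
ω_out/ω_in = -2635/1188

-2635/1188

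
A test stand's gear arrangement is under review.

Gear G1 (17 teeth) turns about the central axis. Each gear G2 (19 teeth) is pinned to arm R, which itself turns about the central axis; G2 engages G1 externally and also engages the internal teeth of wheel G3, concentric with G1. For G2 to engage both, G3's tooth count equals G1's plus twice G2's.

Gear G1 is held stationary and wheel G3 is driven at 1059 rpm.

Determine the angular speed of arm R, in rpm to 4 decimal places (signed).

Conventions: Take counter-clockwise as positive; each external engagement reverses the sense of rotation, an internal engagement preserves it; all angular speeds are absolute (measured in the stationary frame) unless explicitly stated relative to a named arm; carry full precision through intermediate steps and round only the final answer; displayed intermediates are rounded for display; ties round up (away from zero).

topology: planetary set — G1 17T / G2 19T / G3 55T, arm = carrier (Willis)
normalise by the input: solve with ω_ring = 1, then scale by 1059 rpm
ring teeth: 17 + 2·19 = 55
17(ω_sun−ω_arm) = −55(ω_ring−ω_arm),  ω_sun = 0, ω_ring = 1
17(0−ω_arm) = −55(1−ω_arm)  ⇒  72·ω_arm = 55  ⇒  ω_arm = 55/72
scale: ω_arm = 55/72 × 1059 rpm = +808.9583 rpm

+808.9583 rpm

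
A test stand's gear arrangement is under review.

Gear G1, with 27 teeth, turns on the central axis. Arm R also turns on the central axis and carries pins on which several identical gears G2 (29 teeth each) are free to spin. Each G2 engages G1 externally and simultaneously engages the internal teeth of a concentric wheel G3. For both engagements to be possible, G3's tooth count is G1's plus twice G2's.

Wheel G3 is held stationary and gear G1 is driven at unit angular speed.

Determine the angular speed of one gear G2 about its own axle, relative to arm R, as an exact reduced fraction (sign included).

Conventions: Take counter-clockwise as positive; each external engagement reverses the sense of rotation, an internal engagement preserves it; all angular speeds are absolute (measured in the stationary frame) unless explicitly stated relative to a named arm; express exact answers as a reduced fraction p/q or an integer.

recognized (axles ride arm R): planetary set, 27/29/85 teeth
ring teeth: 27 + 2·29 = 85
27(ω_sun−ω_arm) = −85(ω_ring−ω_arm),  ω_ring = 0, ω_sun = 1
27(1−ω_arm) = −85(0−ω_arm)  ⇒  112·ω_arm = 27  ⇒  ω_arm = 27/112
sun–planet mesh: 27·(1−27/112) = −29·(ω_p−ω_arm)  ⇒  ω_p−ω_arm = -2295/3248
exact speed ratio = -2295/3248

-2295/3248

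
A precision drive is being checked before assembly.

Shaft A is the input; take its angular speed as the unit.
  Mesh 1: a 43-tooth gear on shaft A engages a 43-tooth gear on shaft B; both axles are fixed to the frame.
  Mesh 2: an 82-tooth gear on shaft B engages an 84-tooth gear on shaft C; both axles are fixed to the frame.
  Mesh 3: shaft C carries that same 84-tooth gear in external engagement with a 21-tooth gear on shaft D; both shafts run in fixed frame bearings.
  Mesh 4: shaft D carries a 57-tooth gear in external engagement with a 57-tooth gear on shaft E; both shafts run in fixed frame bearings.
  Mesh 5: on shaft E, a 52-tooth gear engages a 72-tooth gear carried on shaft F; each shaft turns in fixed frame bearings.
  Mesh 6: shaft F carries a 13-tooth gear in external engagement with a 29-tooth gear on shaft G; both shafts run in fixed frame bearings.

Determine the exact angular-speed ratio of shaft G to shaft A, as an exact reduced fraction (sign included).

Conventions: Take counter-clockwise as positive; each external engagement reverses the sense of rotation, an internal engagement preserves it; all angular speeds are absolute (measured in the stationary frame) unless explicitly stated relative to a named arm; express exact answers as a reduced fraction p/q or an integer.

6929/5481

class = fixed-axis compound train [6 meshes; 6 ratios multiply, 6 sense flips]
mesh 1 [43T→43T]: running ratio 1, sense −
mesh 2 [82T→84T]: running ratio 41/42, sense +
mesh 3 [84T→21T]: running ratio 82/21, sense −
mesh 4 [57T→57T]: running ratio 82/21, sense +
mesh 5 [52T→72T]: running ratio 533/189, sense −
mesh 6 [13T→29T]: running ratio 6929/5481, sense +
ω_out/ω_in = 6929/5481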